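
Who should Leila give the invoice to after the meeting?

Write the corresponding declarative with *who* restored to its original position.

Leila should give the invoice to who after the meeting.

The filler 'who' is interpreted as the object of the preposition 'to' (recipient of 'give'). Fronting leaves a gap immediately after 'to':
Who should Leila give the invoice to ___ after the meeting?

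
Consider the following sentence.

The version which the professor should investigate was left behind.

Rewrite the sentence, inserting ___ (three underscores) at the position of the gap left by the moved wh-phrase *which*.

The version which the professor should investigate ___ was left behind.

'which' functions as the direct object of 'investigate'. The gap is right after 'investigate'.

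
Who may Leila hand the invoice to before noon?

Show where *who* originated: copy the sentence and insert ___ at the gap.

Pre-movement form: Leila may hand the invoice to who before noon.
'who' is the object of the preposition 'to' (recipient of 'hand'). The gap is right after 'to'.

Who may Leila hand the invoice to ___ before noon?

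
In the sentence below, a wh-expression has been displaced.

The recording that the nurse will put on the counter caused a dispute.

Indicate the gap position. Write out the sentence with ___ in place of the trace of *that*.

The recording that the nurse will put ___ on the counter caused a dispute.

The filler 'that' is interpreted as the direct object of 'put'. The gap is right after 'put'.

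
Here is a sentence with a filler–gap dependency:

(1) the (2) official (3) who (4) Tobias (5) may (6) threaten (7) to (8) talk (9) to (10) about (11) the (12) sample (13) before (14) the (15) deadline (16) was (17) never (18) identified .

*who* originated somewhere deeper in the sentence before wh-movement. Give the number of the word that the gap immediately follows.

'who' functions as the object of the preposition 'to'. It moves to the left edge, and the trace sits right after 'to':
The official who Tobias may threaten to talk to ___ about the sample before the deadline was never identified.
'to' is word 9.

9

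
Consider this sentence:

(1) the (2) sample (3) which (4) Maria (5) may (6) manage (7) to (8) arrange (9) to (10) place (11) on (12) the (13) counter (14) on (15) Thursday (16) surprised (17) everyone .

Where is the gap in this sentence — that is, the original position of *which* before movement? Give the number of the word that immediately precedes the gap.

The filler 'which' is interpreted as the direct object of 'place'. Wh-movement fronts it, leaving a gap right after 'place':
The sample which Maria may manage to arrange to place ___ on the counter on Thursday surprised everyone.
'place' is word 10.

10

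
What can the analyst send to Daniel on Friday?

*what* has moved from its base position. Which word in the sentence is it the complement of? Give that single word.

Underlying clause: The analyst can send what to Daniel on Friday.
The filler 'what' is interpreted as the direct object of 'send'. Wh-movement fronts it, leaving a gap right after 'send':
What can the analyst send ___ to Daniel on Friday?

send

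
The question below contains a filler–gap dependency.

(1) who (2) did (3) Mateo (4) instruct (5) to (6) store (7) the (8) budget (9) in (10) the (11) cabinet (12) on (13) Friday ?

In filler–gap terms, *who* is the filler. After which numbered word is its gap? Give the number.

In situ: Mateo did instruct who to store the budget in the cabinet on Friday.
'who' functions as the direct object of 'instruct'. Fronting leaves a gap immediately after 'instruct':
Who did Mateo instruct ___ to store the budget in the cabinet on Friday?
'instruct' is word 4.

4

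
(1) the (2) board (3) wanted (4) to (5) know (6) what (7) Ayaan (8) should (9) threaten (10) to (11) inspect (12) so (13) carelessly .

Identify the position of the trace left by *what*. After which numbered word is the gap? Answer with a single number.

11

Pre-movement form: Ayaan should threaten to inspect what so carelessly.
The filler 'what' is interpreted as the direct object of 'inspect'. Wh-movement fronts it, leaving a gap right after 'inspect':
The board wanted to know what Ayaan should threaten to inspect ___ so carelessly.
'inspect' is word 11.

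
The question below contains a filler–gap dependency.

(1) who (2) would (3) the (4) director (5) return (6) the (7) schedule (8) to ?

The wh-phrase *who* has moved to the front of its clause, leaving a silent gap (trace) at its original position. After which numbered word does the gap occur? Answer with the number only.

8

Pre-movement form: The director would return the schedule to who.
'who' is the object of the preposition 'to' (recipient of 'return'). It moves to the left edge, and the trace sits right after 'to':
Who would the director return the schedule to ___?
'to' is word 8.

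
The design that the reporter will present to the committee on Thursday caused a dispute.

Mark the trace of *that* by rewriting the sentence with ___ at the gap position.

The design that the reporter will present ___ to the committee on Thursday caused a dispute.

'that' is the direct object of 'present'. The gap is right after 'present'.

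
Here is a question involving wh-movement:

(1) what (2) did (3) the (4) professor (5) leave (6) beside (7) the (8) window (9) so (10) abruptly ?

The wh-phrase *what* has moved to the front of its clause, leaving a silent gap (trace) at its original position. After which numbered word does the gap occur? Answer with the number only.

5

In situ: The professor did leave what beside the window so abruptly.
'what' functions as the direct object of 'leave'. It moves to the left edge, and the trace sits right after 'leave':
What did the professor leave ___ beside the window so abruptly?
'leave' is word 5.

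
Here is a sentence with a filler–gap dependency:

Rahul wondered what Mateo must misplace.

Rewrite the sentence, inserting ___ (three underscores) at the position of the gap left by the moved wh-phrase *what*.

Underlying clause: Mateo must misplace what.
'what' functions as the direct object of 'misplace'. The gap is right after 'misplace'.

Rahul wondered what Mateo must misplace ___.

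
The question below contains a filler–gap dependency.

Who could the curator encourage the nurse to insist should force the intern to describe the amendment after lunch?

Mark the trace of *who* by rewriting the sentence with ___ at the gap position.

Who could the curator encourage the nurse to insist ___ should force the intern to describe the amendment after lunch?

Underlying clause: The curator could encourage the nurse to insist who should force the intern to describe the amendment after lunch.
'who' is the subject of the clause embedded under 'insist'. The gap is right after 'insist'.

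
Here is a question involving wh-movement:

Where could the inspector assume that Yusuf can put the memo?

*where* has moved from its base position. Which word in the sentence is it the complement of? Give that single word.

put

Before movement: The inspector could assume that Yusuf can put the memo where.
'where' functions as the locative complement of 'put'. Fronting leaves a gap immediately after 'memo':
Where could the inspector assume that Yusuf can put the memo ___?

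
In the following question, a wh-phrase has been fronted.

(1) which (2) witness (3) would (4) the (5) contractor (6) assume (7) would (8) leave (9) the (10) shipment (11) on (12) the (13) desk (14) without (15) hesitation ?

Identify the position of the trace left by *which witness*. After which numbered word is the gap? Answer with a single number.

6

Before movement: The contractor would assume which witness would leave the shipment on the desk without hesitation.
'which witness' is the subject of the clause embedded under 'assume'. Wh-movement fronts it, leaving a gap right after 'assume':
Which witness would the contractor assume ___ would leave the shipment on the desk without hesitation?
'assume' is word 6.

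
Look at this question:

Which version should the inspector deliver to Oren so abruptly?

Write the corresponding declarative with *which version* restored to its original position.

The inspector should deliver which version to Oren so abruptly.

'which version' is the direct object of 'deliver'. Wh-movement fronts it, leaving a gap right after 'deliver':
Which version should the inspector deliver ___ to Oren so abruptly?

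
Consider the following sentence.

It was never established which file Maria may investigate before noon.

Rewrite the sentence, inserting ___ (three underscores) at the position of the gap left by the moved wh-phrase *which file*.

It was never established which file Maria may investigate ___ before noon.

In situ: Maria may investigate which file before noon.
The filler 'which file' is interpreted as the direct object of 'investigate'. The gap is right after 'investigate'.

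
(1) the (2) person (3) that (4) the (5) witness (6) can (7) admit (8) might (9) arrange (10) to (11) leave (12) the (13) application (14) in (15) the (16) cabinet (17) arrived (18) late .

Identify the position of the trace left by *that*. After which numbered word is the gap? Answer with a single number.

7

'that' functions as the subject of the clause embedded under 'admit'. It moves to the left edge, and the trace sits right after 'admit':
The person that the witness can admit ___ might arrange to leave the application in the cabinet arrived late.
'admit' is word 7.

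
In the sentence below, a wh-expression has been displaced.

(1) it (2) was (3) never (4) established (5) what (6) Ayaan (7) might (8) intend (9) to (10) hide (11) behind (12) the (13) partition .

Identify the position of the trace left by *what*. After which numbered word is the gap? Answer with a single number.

Pre-movement form: Ayaan might intend to hide what behind the partition.
'what' functions as the direct object of 'hide'. It moves to the left edge, and the trace sits right after 'hide':
It was never established what Ayaan might intend to hide ___ behind the partition.
'hide' is word 10.

10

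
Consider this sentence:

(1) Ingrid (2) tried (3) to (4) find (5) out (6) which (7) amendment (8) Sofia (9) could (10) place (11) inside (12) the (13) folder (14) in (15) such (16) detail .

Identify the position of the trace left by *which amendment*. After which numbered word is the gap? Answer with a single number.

Underlying clause: Sofia could place which amendment inside the folder in such detail.
The filler 'which amendment' is interpreted as the direct object of 'place'. Wh-movement fronts it, leaving a gap right after 'place':
Ingrid tried to find out which amendment Sofia could place ___ inside the folder in such detail.
'place' is word 10.

10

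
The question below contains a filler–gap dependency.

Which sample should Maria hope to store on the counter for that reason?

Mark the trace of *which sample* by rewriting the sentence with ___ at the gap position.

Before movement: Maria should hope to store which sample on the counter for that reason.
'which sample' is the direct object of 'store'. The gap is right after 'store'.

Which sample should Maria hope to store ___ on the counter for that reason?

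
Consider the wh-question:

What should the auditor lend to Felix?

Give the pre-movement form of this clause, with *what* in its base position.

The filler 'what' is interpreted as the direct object of 'lend'. Fronting leaves a gap immediately after 'lend':
What should the auditor lend ___ to Felix?

The auditor should lend what to Felix.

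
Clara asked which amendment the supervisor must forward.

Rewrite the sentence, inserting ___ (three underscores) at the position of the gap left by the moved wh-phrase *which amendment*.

Before movement: The supervisor must forward which amendment.
The filler 'which amendment' is interpreted as the direct object of 'forward'. The gap is right after 'forward'.

Clara asked which amendment the supervisor must forward ___.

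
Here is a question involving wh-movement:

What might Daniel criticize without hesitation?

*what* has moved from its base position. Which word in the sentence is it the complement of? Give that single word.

In situ: Daniel might criticize what without hesitation.
'what' is the direct object of 'criticize'. Fronting leaves a gap immediately after 'criticize':
What might Daniel criticize ___ without hesitation?

criticize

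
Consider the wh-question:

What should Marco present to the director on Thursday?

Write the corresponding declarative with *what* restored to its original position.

The filler 'what' is interpreted as the direct object of 'present'. Fronting leaves a gap immediately after 'present':
What should Marco present ___ to the director on Thursday?

Marco should present what to the director on Thursday.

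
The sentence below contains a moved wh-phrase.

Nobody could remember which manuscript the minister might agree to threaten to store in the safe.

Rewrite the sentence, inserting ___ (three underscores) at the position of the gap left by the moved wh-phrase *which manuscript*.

In situ: The minister might agree to threaten to store which manuscript in the safe.
'which manuscript' functions as the direct object of 'store'. The gap is right after 'store'.

Nobody could remember which manuscript the minister might agree to threaten to store ___ in the safe.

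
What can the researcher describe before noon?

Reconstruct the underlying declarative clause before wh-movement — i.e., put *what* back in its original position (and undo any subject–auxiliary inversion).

The researcher can describe what before noon.

The filler 'what' is interpreted as the direct object of 'describe'. Fronting leaves a gap immediately after 'describe':
What can the researcher describe ___ before noon?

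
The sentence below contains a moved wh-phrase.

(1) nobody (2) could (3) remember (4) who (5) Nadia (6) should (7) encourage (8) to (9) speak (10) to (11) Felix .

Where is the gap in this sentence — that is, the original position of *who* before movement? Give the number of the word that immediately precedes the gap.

7

Pre-movement form: Nadia should encourage who to speak to Felix.
The filler 'who' is interpreted as the direct object of 'encourage'. Wh-movement fronts it, leaving a gap right after 'encourage':
Nobody could remember who Nadia should encourage ___ to speak to Felix.
'encourage' is word 7.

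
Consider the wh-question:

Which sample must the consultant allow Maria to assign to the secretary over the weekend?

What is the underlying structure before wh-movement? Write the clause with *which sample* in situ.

'which sample' functions as the direct object of 'assign'. It moves to the left edge, and the trace sits right after 'assign':
Which sample must the consultant allow Maria to assign ___ to the secretary over the weekend?

The consultant must allow Maria to assign which sample to the secretary over the weekend.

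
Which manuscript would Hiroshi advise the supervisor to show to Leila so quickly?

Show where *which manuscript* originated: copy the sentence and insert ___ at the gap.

In situ: Hiroshi would advise the supervisor to show which manuscript to Leila so quickly.
'which manuscript' functions as the direct object of 'show'. The gap is right after 'show'.

Which manuscript would Hiroshi advise the supervisor to show ___ to Leila so quickly?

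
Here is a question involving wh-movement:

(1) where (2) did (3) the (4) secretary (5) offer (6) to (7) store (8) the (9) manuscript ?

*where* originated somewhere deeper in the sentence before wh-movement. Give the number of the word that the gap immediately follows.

In situ: The secretary did offer to store the manuscript where.
'where' is the locative complement of 'store'. Fronting leaves a gap immediately after 'manuscript':
Where did the secretary offer to store the manuscript ___?
'manuscript' is word 9.

9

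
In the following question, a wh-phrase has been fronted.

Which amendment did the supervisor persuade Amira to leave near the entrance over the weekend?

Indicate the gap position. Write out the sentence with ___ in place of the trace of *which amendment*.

Before movement: The supervisor did persuade Amira to leave which amendment near the entrance over the weekend.
'which amendment' is the direct object of 'leave'. The gap is right after 'leave'.

Which amendment did the supervisor persuade Amira to leave ___ near the entrance over the weekend?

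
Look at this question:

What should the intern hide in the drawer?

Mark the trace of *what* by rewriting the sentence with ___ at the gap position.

What should the intern hide ___ in the drawer?

Before movement: The intern should hide what in the drawer.
The filler 'what' is interpreted as the direct object of 'hide'. The gap is right after 'hide'.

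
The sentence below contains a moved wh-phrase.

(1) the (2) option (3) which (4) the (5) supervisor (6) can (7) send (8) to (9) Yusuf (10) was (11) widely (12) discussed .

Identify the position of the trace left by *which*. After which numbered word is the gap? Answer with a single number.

7

'which' is the direct object of 'send'. Fronting leaves a gap immediately after 'send':
The option which the supervisor can send ___ to Yusuf was widely discussed.
'send' is word 7.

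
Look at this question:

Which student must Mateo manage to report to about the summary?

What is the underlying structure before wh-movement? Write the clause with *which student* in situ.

Mateo must manage to report to which student about the summary.

'which student' functions as the object of the preposition 'to'. Wh-movement fronts it, leaving a gap right after 'to':
Which student must Mateo manage to report to ___ about the summary?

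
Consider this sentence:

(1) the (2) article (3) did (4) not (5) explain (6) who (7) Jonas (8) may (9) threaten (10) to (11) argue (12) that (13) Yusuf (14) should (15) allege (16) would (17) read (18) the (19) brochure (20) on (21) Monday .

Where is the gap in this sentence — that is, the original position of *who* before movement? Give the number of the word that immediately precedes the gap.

15

Underlying clause: Jonas may threaten to argue that Yusuf should allege who would read the brochure on Monday.
'who' functions as the subject of the clause embedded under 'allege'. It moves to the left edge, and the trace sits right after 'allege':
The article did not explain who Jonas may threaten to argue that Yusuf should allege ___ would read the brochure on Monday.
'allege' is word 15.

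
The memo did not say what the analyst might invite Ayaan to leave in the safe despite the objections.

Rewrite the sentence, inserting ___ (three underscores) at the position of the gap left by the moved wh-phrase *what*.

The memo did not say what the analyst might invite Ayaan to leave ___ in the safe despite the objections.

Pre-movement form: The analyst might invite Ayaan to leave what in the safe despite the objections.
The filler 'what' is interpreted as the direct object of 'leave'. The gap is right after 'leave'.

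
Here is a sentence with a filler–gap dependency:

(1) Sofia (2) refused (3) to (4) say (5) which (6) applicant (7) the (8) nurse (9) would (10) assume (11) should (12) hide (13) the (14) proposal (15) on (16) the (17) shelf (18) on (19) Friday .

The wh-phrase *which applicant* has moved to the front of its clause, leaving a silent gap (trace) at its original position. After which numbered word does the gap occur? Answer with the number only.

Before movement: The nurse would assume which applicant should hide the proposal on the shelf on Friday.
'which applicant' is the subject of the clause embedded under 'assume'. Wh-movement fronts it, leaving a gap right after 'assume':
Sofia refused to say which applicant the nurse would assume ___ should hide the proposal on the shelf on Friday.
'assume' is word 10.

10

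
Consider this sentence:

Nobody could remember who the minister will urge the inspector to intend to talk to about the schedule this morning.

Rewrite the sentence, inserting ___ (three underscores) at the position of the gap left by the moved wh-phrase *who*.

Nobody could remember who the minister will urge the inspector to intend to talk to ___ about the schedule this morning.

Underlying clause: The minister will urge the inspector to intend to talk to who about the schedule this morning.
'who' is the object of the preposition 'to'. The gap is right after 'to'.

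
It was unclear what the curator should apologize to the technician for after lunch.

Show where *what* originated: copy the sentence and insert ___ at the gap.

In situ: The curator should apologize to the technician for what after lunch.
The filler 'what' is interpreted as the object of the preposition 'for'. The gap is right after 'for'.

It was unclear what the curator should apologize to the technician for ___ after lunch.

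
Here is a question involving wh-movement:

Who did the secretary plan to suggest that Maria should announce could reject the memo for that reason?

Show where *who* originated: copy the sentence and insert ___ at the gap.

Who did the secretary plan to suggest that Maria should announce ___ could reject the memo for that reason?

Before movement: The secretary did plan to suggest that Maria should announce who could reject the memo for that reason.
'who' functions as the subject of the clause embedded under 'announce'. The gap is right after 'announce'.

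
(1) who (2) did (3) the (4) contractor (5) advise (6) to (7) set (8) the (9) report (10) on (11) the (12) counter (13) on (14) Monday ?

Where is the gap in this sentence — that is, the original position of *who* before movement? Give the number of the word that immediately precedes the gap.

5

Underlying clause: The contractor did advise who to set the report on the counter on Monday.
The filler 'who' is interpreted as the direct object of 'advise'. Wh-movement fronts it, leaving a gap right after 'advise':
Who did the contractor advise ___ to set the report on the counter on Monday?
'advise' is word 5.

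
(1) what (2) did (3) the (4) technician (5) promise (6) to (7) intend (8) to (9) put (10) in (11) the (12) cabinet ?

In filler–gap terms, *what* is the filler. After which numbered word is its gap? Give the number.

9

Before movement: The technician did promise to intend to put what in the cabinet.
The filler 'what' is interpreted as the direct object of 'put'. Wh-movement fronts it, leaving a gap right after 'put':
What did the technician promise to intend to put ___ in the cabinet?
'put' is word 9.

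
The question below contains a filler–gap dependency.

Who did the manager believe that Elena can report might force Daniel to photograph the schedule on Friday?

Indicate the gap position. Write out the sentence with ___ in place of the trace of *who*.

Who did the manager believe that Elena can report ___ might force Daniel to photograph the schedule on Friday?

Before movement: The manager did believe that Elena can report who might force Daniel to photograph the schedule on Friday.
'who' functions as the subject of the clause embedded under 'report'. The gap is right after 'report'.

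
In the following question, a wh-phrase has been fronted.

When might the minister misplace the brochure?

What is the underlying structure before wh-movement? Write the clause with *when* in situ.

The filler 'when' is interpreted as the temporal adjunct. Fronting leaves a gap immediately after 'brochure':
When might the minister misplace the brochure ___?

The minister might misplace the brochure when.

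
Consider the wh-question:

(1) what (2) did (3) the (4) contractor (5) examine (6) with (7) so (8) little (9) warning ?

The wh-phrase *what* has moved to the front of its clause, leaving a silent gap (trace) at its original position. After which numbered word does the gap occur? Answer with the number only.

In situ: The contractor did examine what with so little warning.
'what' is the direct object of 'examine'. Wh-movement fronts it, leaving a gap right after 'examine':
What did the contractor examine ___ with so little warning?
'examine' is word 5.

5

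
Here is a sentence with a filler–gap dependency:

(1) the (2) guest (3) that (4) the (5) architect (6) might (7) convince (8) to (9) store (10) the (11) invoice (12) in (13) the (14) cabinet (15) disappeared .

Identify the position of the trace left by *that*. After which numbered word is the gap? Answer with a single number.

'that' is the direct object of 'convince'. Fronting leaves a gap immediately after 'convince':
The guest that the architect might convince ___ to store the invoice in the cabinet disappeared.
'convince' is word 7.

7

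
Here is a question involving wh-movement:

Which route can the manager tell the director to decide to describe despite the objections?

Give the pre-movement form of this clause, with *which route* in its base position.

'which route' functions as the direct object of 'describe'. Fronting leaves a gap immediately after 'describe':
Which route can the manager tell the director to decide to describe ___ despite the objections?

The manager can tell the director to decide to describe which route despite the objections.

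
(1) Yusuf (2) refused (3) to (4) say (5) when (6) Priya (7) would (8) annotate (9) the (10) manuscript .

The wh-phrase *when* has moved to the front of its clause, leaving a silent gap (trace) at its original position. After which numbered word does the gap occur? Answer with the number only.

10

Pre-movement form: Priya would annotate the manuscript when.
'when' is the temporal adjunct. It moves to the left edge, and the trace sits right after 'manuscript':
Yusuf refused to say when Priya would annotate the manuscript ___.
'manuscript' is word 10.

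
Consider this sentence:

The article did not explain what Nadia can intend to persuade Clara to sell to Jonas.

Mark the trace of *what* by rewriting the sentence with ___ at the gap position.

The article did not explain what Nadia can intend to persuade Clara to sell ___ to Jonas.

Before movement: Nadia can intend to persuade Clara to sell what to Jonas.
'what' is the direct object of 'sell'. The gap is right after 'sell'.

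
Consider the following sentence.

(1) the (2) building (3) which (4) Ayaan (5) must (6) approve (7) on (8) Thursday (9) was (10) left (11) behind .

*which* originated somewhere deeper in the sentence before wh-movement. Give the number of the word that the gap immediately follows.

'which' is the direct object of 'approve'. Fronting leaves a gap immediately after 'approve':
The building which Ayaan must approve ___ on Thursday was left behind.
'approve' is word 6.

6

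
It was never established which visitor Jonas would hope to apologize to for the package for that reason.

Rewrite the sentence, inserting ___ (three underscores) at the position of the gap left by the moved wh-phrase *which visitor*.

It was never established which visitor Jonas would hope to apologize to ___ for the package for that reason.

In situ: Jonas would hope to apologize to which visitor for the package for that reason.
'which visitor' functions as the object of the preposition 'to'. The gap is right after 'to'.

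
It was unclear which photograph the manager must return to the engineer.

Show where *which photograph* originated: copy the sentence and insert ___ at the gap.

It was unclear which photograph the manager must return ___ to the engineer.

Before movement: The manager must return which photograph to the engineer.
'which photograph' is the direct object of 'return'. The gap is right after 'return'.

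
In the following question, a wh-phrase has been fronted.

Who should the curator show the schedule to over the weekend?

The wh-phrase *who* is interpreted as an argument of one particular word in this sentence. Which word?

Pre-movement form: The curator should show the schedule to who over the weekend.
'who' functions as the object of the preposition 'to' (recipient of 'show'). Wh-movement fronts it, leaving a gap right after 'to':
Who should the curator show the schedule to ___ over the weekend?

to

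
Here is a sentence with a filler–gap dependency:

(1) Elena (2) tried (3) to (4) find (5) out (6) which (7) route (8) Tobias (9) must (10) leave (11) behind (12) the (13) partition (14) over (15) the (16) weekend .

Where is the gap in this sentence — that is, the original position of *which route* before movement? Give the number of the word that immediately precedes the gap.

Before movement: Tobias must leave which route behind the partition over the weekend.
'which route' is the direct object of 'leave'. Fronting leaves a gap immediately after 'leave':
Elena tried to find out which route Tobias must leave ___ behind the partition over the weekend.
'leave' is word 10.

10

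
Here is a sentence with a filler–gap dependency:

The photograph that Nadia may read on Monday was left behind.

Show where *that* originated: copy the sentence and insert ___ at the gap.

The filler 'that' is interpreted as the direct object of 'read'. The gap is right after 'read'.

The photograph that Nadia may read ___ on Monday was left behind.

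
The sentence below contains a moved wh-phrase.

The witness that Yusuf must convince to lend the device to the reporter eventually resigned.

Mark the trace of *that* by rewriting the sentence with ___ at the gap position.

'that' functions as the direct object of 'convince'. The gap is right after 'convince'.

The witness that Yusuf must convince ___ to lend the device to the reporter eventually resigned.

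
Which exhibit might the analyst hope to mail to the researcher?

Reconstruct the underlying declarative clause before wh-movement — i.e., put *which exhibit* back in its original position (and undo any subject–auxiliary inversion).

'which exhibit' functions as the direct object of 'mail'. Fronting leaves a gap immediately after 'mail':
Which exhibit might the analyst hope to mail ___ to the researcher?

The analyst might hope to mail which exhibit to the researcher.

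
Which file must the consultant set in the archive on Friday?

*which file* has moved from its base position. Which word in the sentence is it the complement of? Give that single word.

Underlying clause: The consultant must set which file in the archive on Friday.
'which file' functions as the direct object of 'set'. It moves to the left edge, and the trace sits right after 'set':
Which file must the consultant set ___ in the archive on Friday?

set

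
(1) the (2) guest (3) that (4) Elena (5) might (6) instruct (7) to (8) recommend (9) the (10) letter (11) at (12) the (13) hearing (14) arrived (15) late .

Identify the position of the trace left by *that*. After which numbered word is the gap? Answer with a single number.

'that' is the direct object of 'instruct'. It moves to the left edge, and the trace sits right after 'instruct':
The guest that Elena might instruct ___ to recommend the letter at the hearing arrived late.
'instruct' is word 6.

6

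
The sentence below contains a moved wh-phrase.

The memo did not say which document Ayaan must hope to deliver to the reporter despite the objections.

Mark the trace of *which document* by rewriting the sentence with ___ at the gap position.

The memo did not say which document Ayaan must hope to deliver ___ to the reporter despite the objections.

Pre-movement form: Ayaan must hope to deliver which document to the reporter despite the objections.
'which document' is the direct object of 'deliver'. The gap is right after 'deliver'.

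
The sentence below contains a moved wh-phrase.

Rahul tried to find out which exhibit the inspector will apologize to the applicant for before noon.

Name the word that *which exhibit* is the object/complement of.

Underlying clause: The inspector will apologize to the applicant for which exhibit before noon.
'which exhibit' functions as the object of the preposition 'for'. Fronting leaves a gap immediately after 'for':
Rahul tried to find out which exhibit the inspector will apologize to the applicant for ___ before noon.

for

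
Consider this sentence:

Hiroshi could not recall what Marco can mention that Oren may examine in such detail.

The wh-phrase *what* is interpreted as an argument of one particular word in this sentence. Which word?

examine

In situ: Marco can mention that Oren may examine what in such detail.
The filler 'what' is interpreted as the direct object of 'examine'. It moves to the left edge, and the trace sits right after 'examine':
Hiroshi could not recall what Marco can mention that Oren may examine ___ in such detail.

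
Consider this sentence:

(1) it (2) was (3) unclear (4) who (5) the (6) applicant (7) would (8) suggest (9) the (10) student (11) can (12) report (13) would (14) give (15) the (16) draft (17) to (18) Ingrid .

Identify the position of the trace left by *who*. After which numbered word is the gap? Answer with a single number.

12

Pre-movement form: The applicant would suggest the student can report who would give the draft to Ingrid.
'who' functions as the subject of the clause embedded under 'report'. Fronting leaves a gap immediately after 'report':
It was unclear who the applicant would suggest the student can report ___ would give the draft to Ingrid.
'report' is word 12.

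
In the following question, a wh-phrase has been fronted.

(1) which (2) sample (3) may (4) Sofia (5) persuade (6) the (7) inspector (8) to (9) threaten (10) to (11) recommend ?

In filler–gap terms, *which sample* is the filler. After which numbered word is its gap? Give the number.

11

Before movement: Sofia may persuade the inspector to threaten to recommend which sample.
'which sample' functions as the direct object of 'recommend'. It moves to the left edge, and the trace sits right after 'recommend':
Which sample may Sofia persuade the inspector to threaten to recommend ___?
'recommend' is word 11.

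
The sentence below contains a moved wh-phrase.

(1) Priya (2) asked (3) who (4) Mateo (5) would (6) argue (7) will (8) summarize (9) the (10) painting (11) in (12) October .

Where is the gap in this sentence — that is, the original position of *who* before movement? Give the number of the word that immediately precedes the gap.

6

In situ: Mateo would argue who will summarize the painting in October.
The filler 'who' is interpreted as the subject of the clause embedded under 'argue'. Fronting leaves a gap immediately after 'argue':
Priya asked who Mateo would argue ___ will summarize the painting in October.
'argue' is word 6.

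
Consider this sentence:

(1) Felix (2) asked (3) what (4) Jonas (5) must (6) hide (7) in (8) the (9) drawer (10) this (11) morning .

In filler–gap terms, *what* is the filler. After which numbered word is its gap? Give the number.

Underlying clause: Jonas must hide what in the drawer this morning.
'what' is the direct object of 'hide'. It moves to the left edge, and the trace sits right after 'hide':
Felix asked what Jonas must hide ___ in the drawer this morning.
'hide' is word 6.

6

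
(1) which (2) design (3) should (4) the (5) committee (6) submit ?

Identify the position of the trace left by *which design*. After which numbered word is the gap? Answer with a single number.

Underlying clause: The committee should submit which design.
'which design' functions as the direct object of 'submit'. Fronting leaves a gap immediately after 'submit':
Which design should the committee submit ___?
'submit' is word 6.

6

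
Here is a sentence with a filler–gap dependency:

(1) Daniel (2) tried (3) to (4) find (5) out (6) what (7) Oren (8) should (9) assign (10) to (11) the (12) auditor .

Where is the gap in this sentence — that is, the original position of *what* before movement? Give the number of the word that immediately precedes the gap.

Pre-movement form: Oren should assign what to the auditor.
The filler 'what' is interpreted as the direct object of 'assign'. It moves to the left edge, and the trace sits right after 'assign':
Daniel tried to find out what Oren should assign ___ to the auditor.
'assign' is word 9.

9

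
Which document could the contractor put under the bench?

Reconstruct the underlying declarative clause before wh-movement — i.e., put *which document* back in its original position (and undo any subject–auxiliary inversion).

'which document' is the direct object of 'put'. It moves to the left edge, and the trace sits right after 'put':
Which document could the contractor put ___ under the bench?

The contractor could put which document under the bench.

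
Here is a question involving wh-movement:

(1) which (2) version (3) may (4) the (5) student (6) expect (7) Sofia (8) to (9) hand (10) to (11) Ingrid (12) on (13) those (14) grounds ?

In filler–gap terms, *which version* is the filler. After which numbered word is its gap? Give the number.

In situ: The student may expect Sofia to hand which version to Ingrid on those grounds.
The filler 'which version' is interpreted as the direct object of 'hand'. Fronting leaves a gap immediately after 'hand':
Which version may the student expect Sofia to hand ___ to Ingrid on those grounds?
'hand' is word 9.

9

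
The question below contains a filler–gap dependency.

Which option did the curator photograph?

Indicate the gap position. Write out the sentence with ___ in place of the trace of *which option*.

Which option did the curator photograph ___?

Before movement: The curator did photograph which option.
'which option' is the direct object of 'photograph'. The gap is right after 'photograph'.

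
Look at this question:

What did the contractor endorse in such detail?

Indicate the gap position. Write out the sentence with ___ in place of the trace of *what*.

Pre-movement form: The contractor did endorse what in such detail.
'what' functions as the direct object of 'endorse'. The gap is right after 'endorse'.

What did the contractor endorse ___ in such detail?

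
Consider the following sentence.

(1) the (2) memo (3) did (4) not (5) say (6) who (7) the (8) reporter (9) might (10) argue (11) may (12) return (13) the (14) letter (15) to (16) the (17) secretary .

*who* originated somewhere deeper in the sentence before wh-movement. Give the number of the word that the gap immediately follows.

10

Before movement: The reporter might argue who may return the letter to the secretary.
The filler 'who' is interpreted as the subject of the clause embedded under 'argue'. Wh-movement fronts it, leaving a gap right after 'argue':
The memo did not say who the reporter might argue ___ may return the letter to the secretary.
'argue' is word 10.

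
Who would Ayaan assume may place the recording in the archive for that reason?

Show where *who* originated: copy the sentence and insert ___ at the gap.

Who would Ayaan assume ___ may place the recording in the archive for that reason?

Before movement: Ayaan would assume who may place the recording in the archive for that reason.
'who' functions as the subject of the clause embedded under 'assume'. The gap is right after 'assume'.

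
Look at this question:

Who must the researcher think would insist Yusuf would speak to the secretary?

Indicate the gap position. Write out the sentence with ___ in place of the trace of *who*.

Underlying clause: The researcher must think who would insist Yusuf would speak to the secretary.
'who' is the subject of the clause embedded under 'think'. The gap is right after 'think'.

Who must the researcher think ___ would insist Yusuf would speak to the secretary?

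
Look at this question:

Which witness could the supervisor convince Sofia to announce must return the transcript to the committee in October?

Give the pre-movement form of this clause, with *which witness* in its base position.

The supervisor could convince Sofia to announce which witness must return the transcript to the committee in October.

The filler 'which witness' is interpreted as the subject of the clause embedded under 'announce'. Fronting leaves a gap immediately after 'announce':
Which witness could the supervisor convince Sofia to announce ___ must return the transcript to the committee in October?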